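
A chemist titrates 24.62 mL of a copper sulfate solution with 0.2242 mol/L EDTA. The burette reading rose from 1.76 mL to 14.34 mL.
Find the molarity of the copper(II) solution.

0.1146 mol/L

Cu^2+ + EDTA^4- → [Cu(EDTA)]^2-
n(EDTA) = 0.01258 L × 0.2242 mol/L = 2.820 × 10^-3 mol
n(Cu2+) = 2.820 × 10^-3 mol (1:1 mole ratio)
[Cu2+] = 2.820 × 10^-3 mol / 0.02462 L = 0.1146 mol/L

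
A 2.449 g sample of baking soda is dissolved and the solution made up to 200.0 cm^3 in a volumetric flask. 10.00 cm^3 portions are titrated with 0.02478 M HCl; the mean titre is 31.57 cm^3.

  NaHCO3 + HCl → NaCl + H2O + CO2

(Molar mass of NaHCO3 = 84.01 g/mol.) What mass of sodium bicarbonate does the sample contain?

1.314 g

n(HCl) per titration = 0.03157 × 0.02478 = 7.823 × 10^-4 mol
n(NaHCO3) in each aliquot = 7.823 × 10^-4 mol (1:1 ratio)
n(NaHCO3) in the whole flask = 7.823 × 10^-4 × 200.0/10.00 = 0.01565 mol
mass of NaHCO3 = 0.01565 × 84.01 = 1.314 g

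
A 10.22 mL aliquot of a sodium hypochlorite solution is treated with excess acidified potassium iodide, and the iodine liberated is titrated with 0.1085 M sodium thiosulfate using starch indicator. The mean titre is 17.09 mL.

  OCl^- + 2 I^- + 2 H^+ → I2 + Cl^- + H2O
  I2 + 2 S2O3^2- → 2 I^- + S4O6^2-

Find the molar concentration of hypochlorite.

0.09072 M

n(S2O3^2-) = 0.01709 × 0.1085 = 1.854 × 10^-3 mol
n(I2) = n(S2O3^2-)/2 = 9.271 × 10^-4 mol
n(OCl^-) in the aliquot = 9.271 × 10^-4 mol (1:1 ratio)
[OCl^-] = 9.271 × 10^-4 / 0.01022 = 0.09072 mol/L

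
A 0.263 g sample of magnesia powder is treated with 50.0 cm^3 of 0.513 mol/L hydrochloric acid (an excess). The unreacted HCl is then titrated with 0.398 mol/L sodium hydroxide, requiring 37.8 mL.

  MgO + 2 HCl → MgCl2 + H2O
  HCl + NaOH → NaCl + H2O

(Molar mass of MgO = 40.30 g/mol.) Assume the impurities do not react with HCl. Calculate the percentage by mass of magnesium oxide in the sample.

n(HCl) added = 0.0500 × 0.513 = 0.0257 mol
n(NaOH) used in back-titration = 0.0378 × 0.398 = 0.0150 mol
n(HCl) left over = 0.0150 mol (1:1 ratio)
n(HCl) consumed by analyte = 0.0257 − 0.0150 = 0.0106 mol
From the 1:2 ratio, n(MgO) = 1/2 × 0.0106 = 5.30 × 10^-3 mol
mass of MgO = 5.30 × 10^-3 × 40.30 = 0.214 g
% MgO = 0.214 / 0.263 × 100 = 81.3 %

81.3 %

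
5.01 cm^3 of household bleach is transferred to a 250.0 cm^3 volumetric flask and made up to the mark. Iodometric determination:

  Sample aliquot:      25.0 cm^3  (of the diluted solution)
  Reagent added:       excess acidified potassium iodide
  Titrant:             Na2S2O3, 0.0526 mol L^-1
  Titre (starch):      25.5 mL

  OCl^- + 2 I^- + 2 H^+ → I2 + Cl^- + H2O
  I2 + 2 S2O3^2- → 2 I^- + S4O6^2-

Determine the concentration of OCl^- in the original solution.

n(S2O3^2-) = 0.0255 × 0.0526 = 1.34 × 10^-3 mol
n(I2) = n(S2O3^2-)/2 = 6.71 × 10^-4 mol
n(OCl^-) in the aliquot = 6.71 × 10^-4 mol (1:1 ratio)
[OCl^-]_dilute = 6.71 × 10^-4 / 0.0250 = 0.0268 mol/L
[OCl^-]_original = 0.0268 × 250.0/5.01 = 1.34 mol/L

1.34 mol/L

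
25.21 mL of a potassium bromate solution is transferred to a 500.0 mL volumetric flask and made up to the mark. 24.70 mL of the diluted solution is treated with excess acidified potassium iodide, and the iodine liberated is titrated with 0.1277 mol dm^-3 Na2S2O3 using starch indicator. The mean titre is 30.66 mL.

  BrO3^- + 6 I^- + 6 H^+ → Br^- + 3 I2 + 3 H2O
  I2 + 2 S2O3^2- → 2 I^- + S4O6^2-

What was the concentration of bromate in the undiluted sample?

0.5240 mol/L

n(S2O3^2-) = 0.03066 × 0.1277 = 3.915 × 10^-3 mol
n(I2) = n(S2O3^2-)/2 = 1.958 × 10^-3 mol
From the 1:3 ratio, n(BrO3^-) in the aliquot = 1/3 × 1.958 × 10^-3 = 6.525 × 10^-4 mol
[BrO3^-]_dilute = 6.525 × 10^-4 / 0.02470 = 0.02642 mol/L
[BrO3^-]_original = 0.02642 × 500.0/25.21 = 0.5240 mol/L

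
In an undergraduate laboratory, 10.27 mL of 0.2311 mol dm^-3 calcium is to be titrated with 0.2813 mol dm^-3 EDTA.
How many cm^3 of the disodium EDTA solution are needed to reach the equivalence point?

8.437 mL

Ca^2+ + EDTA^4- → [Ca(EDTA)]^2-
n(Ca2+) = 0.01027 L × 0.2311 mol/L = 2.373 × 10^-3 mol
n(EDTA) = 2.373 × 10^-3 mol (1:1 stoichiometry)
V(EDTA) = 2.373 × 10^-3 mol / 0.2813 mol/L = 0.008437 L = 8.437 mL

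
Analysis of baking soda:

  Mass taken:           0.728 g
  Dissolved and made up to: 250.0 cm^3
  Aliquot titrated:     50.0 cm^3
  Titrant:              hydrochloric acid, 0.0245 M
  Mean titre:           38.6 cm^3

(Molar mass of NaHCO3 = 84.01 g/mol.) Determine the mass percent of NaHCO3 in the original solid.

NaHCO3 + HCl → NaCl + H2O + CO2
n(HCl) per titration = 0.0386 × 0.0245 = 9.46 × 10^-4 mol
n(NaHCO3) in each aliquot = 9.46 × 10^-4 mol (1:1 ratio)
n(NaHCO3) in the whole flask = 9.46 × 10^-4 × 250.0/50.0 = 4.73 × 10^-3 mol
mass of NaHCO3 = 4.73 × 10^-3 × 84.01 = 0.397 g
% NaHCO3 = 0.397 / 0.728 × 100 = 54.6 %

54.6 %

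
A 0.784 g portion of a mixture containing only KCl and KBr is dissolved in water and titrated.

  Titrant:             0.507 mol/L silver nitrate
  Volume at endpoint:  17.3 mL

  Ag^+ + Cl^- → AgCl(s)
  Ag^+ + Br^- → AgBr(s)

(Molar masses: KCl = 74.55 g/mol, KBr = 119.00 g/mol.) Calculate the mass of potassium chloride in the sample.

0.436 g

n(AgNO3) = 0.0173 × 0.507 = 8.77 × 10^-3 mol
Let x = n(KCl), y = n(KBr).
Titrant: 1x + 1y = 8.77 × 10^-3;  mass: 74.55x + 119.00y = 0.784
Solving, x = 5.84 × 10^-3 mol, y = 2.93 × 10^-3 mol
mass of KCl = 5.84 × 10^-3 × 74.55 = 0.436 g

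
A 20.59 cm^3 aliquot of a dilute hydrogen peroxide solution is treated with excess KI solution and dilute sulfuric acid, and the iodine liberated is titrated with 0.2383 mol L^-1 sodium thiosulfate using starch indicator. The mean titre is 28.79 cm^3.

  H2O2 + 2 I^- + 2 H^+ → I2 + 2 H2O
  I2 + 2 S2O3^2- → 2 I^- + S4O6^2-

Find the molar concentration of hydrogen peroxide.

n(S2O3^2-) = 0.02879 × 0.2383 = 6.861 × 10^-3 mol
n(I2) = n(S2O3^2-)/2 = 3.430 × 10^-3 mol
n(H2O2) in the aliquot = 3.430 × 10^-3 mol (1:1 ratio)
[H2O2] = 3.430 × 10^-3 / 0.02059 = 0.1666 mol/L

0.1666 mol/L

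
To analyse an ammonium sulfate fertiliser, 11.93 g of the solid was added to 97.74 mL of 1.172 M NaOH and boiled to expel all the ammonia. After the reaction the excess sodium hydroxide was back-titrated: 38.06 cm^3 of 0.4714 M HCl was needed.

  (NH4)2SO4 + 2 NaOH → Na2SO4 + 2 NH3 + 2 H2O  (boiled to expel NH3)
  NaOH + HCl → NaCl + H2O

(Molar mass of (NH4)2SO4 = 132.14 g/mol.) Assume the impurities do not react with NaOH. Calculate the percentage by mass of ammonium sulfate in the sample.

n(NaOH) added = 0.09774 × 1.172 = 0.1146 mol
n(HCl) used in back-titration = 0.03806 × 0.4714 = 0.01794 mol
n(NaOH) left over = 0.01794 mol (1:1 ratio)
n(NaOH) consumed by analyte = 0.1146 − 0.01794 = 0.09661 mol
From the 1:2 ratio, n((NH4)2SO4) = 1/2 × 0.09661 = 0.04830 mol
mass of (NH4)2SO4 = 0.04830 × 132.14 = 6.383 g
% (NH4)2SO4 = 6.383 / 11.93 × 100 = 53.50 %

53.50 %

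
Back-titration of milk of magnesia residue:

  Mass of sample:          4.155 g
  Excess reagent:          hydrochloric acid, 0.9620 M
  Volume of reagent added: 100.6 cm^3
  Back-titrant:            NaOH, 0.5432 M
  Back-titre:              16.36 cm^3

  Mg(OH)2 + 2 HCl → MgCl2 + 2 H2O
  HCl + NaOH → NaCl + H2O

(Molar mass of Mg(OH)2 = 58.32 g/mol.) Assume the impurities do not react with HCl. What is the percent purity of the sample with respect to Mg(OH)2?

61.68 %

n(HCl) added = 0.1006 × 0.9620 = 0.09678 mol
n(NaOH) used in back-titration = 0.01636 × 0.5432 = 8.887 × 10^-3 mol
n(HCl) left over = 8.887 × 10^-3 mol (1:1 ratio)
n(HCl) consumed by analyte = 0.09678 − 8.887 × 10^-3 = 0.08789 mol
From the 1:2 ratio, n(Mg(OH)2) = 1/2 × 0.08789 = 0.04395 mol
mass of Mg(OH)2 = 0.04395 × 58.32 = 2.563 g
% Mg(OH)2 = 2.563 / 4.155 × 100 = 61.68 %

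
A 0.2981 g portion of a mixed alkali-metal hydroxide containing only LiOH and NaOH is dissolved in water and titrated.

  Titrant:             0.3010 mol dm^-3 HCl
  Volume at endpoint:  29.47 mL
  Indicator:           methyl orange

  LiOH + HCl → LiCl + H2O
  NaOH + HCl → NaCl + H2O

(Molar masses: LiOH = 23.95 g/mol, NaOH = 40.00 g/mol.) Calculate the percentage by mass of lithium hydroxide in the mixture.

28.39 %

n(HCl) = 0.02947 × 0.3010 = 8.870 × 10^-3 mol
Let x = n(LiOH), y = n(NaOH).
Titrant: 1x + 1y = 8.870 × 10^-3;  mass: 23.95x + 40.00y = 0.2981
Solving, x = 3.534 × 10^-3 mol, y = 5.337 × 10^-3 mol
mass of LiOH = 3.534 × 10^-3 × 23.95 = 0.08464 g
% LiOH = 0.08464 / 0.2981 × 100 = 28.39 %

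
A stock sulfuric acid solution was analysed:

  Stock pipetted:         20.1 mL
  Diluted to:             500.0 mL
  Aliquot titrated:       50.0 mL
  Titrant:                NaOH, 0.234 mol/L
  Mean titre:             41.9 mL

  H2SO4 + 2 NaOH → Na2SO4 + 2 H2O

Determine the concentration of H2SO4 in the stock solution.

2.44 mol/L

n(NaOH) = 0.0419 × 0.234 = 9.80 × 10^-3 mol
From the 1:2 ratio, n(H2SO4) in the aliquot = 1/2 × 9.80 × 10^-3 = 4.90 × 10^-3 mol
[H2SO4]_dilute = 4.90 × 10^-3 / 0.0500 = 0.0980 mol/L
Dilution factor = 500.0 / 20.1 = 24.88
[H2SO4]_stock = 0.0980 × 24.88 = 2.44 mol/L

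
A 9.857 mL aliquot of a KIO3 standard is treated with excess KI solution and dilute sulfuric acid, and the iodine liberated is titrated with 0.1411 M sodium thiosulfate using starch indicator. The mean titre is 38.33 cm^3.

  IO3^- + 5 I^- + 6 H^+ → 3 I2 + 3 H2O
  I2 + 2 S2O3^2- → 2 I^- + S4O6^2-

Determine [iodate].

n(S2O3^2-) = 0.03833 × 0.1411 = 5.408 × 10^-3 mol
n(I2) = n(S2O3^2-)/2 = 2.704 × 10^-3 mol
From the 1:3 ratio, n(IO3^-) in the aliquot = 1/3 × 2.704 × 10^-3 = 9.014 × 10^-4 mol
[IO3^-] = 9.014 × 10^-4 / 0.009857 = 0.09145 mol/L

0.09145 M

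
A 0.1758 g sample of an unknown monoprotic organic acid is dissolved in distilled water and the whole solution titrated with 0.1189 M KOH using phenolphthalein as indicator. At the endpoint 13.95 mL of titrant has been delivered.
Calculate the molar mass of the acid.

n(KOH) = 0.01395 L × 0.1189 mol/L = 1.659 × 10^-3 mol
n(HA) = 1.659 × 10^-3 mol (1:1 ratio)
M = m / n = 0.1758 g / 1.659 × 10^-3 mol = 106.0 g/mol

106.0 g/mol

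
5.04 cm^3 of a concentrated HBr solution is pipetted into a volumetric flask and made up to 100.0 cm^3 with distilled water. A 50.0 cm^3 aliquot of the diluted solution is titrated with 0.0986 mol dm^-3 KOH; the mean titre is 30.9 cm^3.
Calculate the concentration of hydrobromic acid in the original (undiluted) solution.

1.21 mol/L

HBr + KOH → KBr + H2O
n(KOH) = 0.0309 × 0.0986 = 3.05 × 10^-3 mol
n(HBr) in the aliquot = 3.05 × 10^-3 mol (1:1 ratio)
[HBr]_dilute = 3.05 × 10^-3 / 0.0500 = 0.0609 mol/L
Dilution factor = 100.0 / 5.04 = 19.84
[HBr]_stock = 0.0609 × 19.84 = 1.21 mol/L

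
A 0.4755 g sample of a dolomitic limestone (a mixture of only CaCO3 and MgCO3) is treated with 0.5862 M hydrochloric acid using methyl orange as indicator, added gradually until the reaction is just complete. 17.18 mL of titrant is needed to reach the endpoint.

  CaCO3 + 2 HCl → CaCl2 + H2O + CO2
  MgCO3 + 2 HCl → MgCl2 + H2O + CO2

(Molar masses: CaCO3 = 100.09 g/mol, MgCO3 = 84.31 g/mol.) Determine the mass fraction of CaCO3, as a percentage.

67.98 %

n(HCl) = 0.01718 × 0.5862 = 0.01007 mol
Let x = n(CaCO3), y = n(MgCO3).
Titrant: 2x + 2y = 0.01007;  mass: 100.09x + 84.31y = 0.4755
Solving, x = 3.229 × 10^-3 mol, y = 1.806 × 10^-3 mol
mass of CaCO3 = 3.229 × 10^-3 × 100.09 = 0.3232 g
% CaCO3 = 0.3232 / 0.4755 × 100 = 67.98 %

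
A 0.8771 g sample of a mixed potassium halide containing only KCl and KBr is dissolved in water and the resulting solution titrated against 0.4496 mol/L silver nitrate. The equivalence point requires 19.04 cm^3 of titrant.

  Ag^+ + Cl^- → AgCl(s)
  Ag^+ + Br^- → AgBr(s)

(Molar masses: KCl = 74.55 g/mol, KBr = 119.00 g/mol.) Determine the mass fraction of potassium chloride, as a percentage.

27.07 %

n(AgNO3) = 0.01904 × 0.4496 = 8.560 × 10^-3 mol
Let x = n(KCl), y = n(KBr).
Titrant: 1x + 1y = 8.560 × 10^-3;  mass: 74.55x + 119.00y = 0.8771
Solving, x = 3.185 × 10^-3 mol, y = 5.375 × 10^-3 mol
mass of KCl = 3.185 × 10^-3 × 74.55 = 0.2375 g
% KCl = 0.2375 / 0.8771 × 100 = 27.07 %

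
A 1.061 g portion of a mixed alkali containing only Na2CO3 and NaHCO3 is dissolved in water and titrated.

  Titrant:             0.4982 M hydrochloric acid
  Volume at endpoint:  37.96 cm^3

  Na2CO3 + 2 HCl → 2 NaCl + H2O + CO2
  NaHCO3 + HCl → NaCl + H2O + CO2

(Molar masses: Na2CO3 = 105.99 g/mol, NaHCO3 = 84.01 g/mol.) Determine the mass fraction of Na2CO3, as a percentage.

84.99 %

n(HCl) = 0.03796 × 0.4982 = 0.01891 mol
Let x = n(Na2CO3), y = n(NaHCO3).
Titrant: 2x + 1y = 0.01891;  mass: 105.99x + 84.01y = 1.061
Solving, x = 8.508 × 10^-3 mol, y = 1.895 × 10^-3 mol
mass of Na2CO3 = 8.508 × 10^-3 × 105.99 = 0.9018 g
% Na2CO3 = 0.9018 / 1.061 × 100 = 84.99 %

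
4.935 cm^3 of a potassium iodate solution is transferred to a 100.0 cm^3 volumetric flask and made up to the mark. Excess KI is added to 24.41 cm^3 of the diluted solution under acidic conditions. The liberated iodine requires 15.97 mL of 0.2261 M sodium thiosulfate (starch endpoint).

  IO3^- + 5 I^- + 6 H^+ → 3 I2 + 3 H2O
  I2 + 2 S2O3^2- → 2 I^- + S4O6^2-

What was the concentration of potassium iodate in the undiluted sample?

0.4996 M

n(S2O3^2-) = 0.01597 × 0.2261 = 3.611 × 10^-3 mol
n(I2) = n(S2O3^2-)/2 = 1.805 × 10^-3 mol
From the 1:3 ratio, n(IO3^-) in the aliquot = 1/3 × 1.805 × 10^-3 = 6.018 × 10^-4 mol
[IO3^-]_dilute = 6.018 × 10^-4 / 0.02441 = 0.02465 mol/L
[IO3^-]_original = 0.02465 × 100.0/4.935 = 0.4996 mol/L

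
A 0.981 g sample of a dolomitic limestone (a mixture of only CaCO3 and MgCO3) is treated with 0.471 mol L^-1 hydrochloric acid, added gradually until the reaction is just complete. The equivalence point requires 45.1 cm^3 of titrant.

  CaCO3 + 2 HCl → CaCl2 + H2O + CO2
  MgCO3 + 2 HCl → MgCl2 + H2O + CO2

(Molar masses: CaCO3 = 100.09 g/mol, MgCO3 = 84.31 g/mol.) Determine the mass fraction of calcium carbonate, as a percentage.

n(HCl) = 0.0451 × 0.471 = 0.0212 mol
Let x = n(CaCO3), y = n(MgCO3).
Titrant: 2x + 2y = 0.0212;  mass: 100.09x + 84.31y = 0.981
Solving, x = 5.42 × 10^-3 mol, y = 5.20 × 10^-3 mol
mass of CaCO3 = 5.42 × 10^-3 × 100.09 = 0.543 g
% CaCO3 = 0.543 / 0.981 × 100 = 55.3 %

55.3 %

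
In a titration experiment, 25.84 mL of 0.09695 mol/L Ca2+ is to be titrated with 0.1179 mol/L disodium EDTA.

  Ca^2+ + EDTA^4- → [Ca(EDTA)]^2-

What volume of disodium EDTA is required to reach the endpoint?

n(Ca2+) = 0.02584 L × 0.09695 mol/L = 2.505 × 10^-3 mol
n(EDTA) = 2.505 × 10^-3 mol (1:1 stoichiometry)
V(EDTA) = 2.505 × 10^-3 mol / 0.1179 mol/L = 0.02125 L = 21.25 mL

21.25 mL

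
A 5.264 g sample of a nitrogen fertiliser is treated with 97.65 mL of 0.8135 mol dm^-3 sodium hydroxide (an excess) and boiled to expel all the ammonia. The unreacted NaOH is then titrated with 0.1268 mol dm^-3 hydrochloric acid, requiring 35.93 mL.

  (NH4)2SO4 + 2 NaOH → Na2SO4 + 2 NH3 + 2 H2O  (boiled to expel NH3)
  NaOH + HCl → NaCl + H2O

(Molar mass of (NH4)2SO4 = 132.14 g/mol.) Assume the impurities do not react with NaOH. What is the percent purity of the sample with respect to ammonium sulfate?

n(NaOH) added = 0.09765 × 0.8135 = 0.07944 mol
n(HCl) used in back-titration = 0.03593 × 0.1268 = 4.556 × 10^-3 mol
n(NaOH) left over = 4.556 × 10^-3 mol (1:1 ratio)
n(NaOH) consumed by analyte = 0.07944 − 4.556 × 10^-3 = 0.07488 mol
From the 1:2 ratio, n((NH4)2SO4) = 1/2 × 0.07488 = 0.03744 mol
mass of (NH4)2SO4 = 0.03744 × 132.14 = 4.947 g
% (NH4)2SO4 = 4.947 / 5.264 × 100 = 93.99 %

93.99 %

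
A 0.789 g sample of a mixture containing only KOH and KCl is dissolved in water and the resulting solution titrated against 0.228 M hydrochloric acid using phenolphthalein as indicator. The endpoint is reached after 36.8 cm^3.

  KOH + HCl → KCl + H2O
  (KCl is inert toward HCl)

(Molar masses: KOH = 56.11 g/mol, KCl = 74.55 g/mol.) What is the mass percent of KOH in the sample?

59.7 %

n(HCl) = 0.0368 × 0.228 = 8.39 × 10^-3 mol
Let x = n(KOH), y = n(KCl).
Titrant: 1x = 8.39 × 10^-3;  mass: 56.11x + 74.55y = 0.789
Solving, x = 8.39 × 10^-3 mol, y = 4.27 × 10^-3 mol
mass of KOH = 8.39 × 10^-3 × 56.11 = 0.471 g
% KOH = 0.471 / 0.789 × 100 = 59.7 %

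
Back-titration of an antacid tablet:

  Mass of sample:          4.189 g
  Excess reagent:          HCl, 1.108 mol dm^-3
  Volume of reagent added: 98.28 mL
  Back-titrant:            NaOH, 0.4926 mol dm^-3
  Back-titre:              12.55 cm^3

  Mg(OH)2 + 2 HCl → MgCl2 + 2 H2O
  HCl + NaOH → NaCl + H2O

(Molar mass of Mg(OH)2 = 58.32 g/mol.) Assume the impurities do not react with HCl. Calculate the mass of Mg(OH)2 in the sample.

n(HCl) added = 0.09828 × 1.108 = 0.1089 mol
n(NaOH) used in back-titration = 0.01255 × 0.4926 = 6.182 × 10^-3 mol
n(HCl) left over = 6.182 × 10^-3 mol (1:1 ratio)
n(HCl) consumed by analyte = 0.1089 − 6.182 × 10^-3 = 0.1027 mol
From the 1:2 ratio, n(Mg(OH)2) = 1/2 × 0.1027 = 0.05136 mol
mass of Mg(OH)2 = 0.05136 × 58.32 = 2.995 g

2.995 g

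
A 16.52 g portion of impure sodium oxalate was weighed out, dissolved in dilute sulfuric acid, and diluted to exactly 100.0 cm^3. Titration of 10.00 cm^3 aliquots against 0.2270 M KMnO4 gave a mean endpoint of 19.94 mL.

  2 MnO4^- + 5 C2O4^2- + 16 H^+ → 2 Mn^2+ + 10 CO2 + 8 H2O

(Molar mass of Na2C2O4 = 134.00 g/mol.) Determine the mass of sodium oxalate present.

15.16 g

n(KMnO4) per titration = 0.01994 × 0.2270 = 4.526 × 10^-3 mol
From the 5:2 ratio, n(Na2C2O4) in each aliquot = 5/2 × 4.526 × 10^-3 = 0.01132 mol
n(Na2C2O4) in the whole flask = 0.01132 × 100.0/10.00 = 0.1132 mol
mass of Na2C2O4 = 0.1132 × 134.00 = 15.16 g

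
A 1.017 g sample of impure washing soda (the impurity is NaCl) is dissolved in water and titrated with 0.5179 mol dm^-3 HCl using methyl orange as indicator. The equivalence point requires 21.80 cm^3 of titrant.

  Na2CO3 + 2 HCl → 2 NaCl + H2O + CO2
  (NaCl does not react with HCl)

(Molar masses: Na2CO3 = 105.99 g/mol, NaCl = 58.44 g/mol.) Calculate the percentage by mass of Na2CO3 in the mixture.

n(HCl) = 0.02180 × 0.5179 = 0.01129 mol
Let x = n(Na2CO3), y = n(NaCl).
Titrant: 2x = 0.01129;  mass: 105.99x + 58.44y = 1.017
Solving, x = 5.645 × 10^-3 mol, y = 7.164 × 10^-3 mol
mass of Na2CO3 = 5.645 × 10^-3 × 105.99 = 0.5983 g
% Na2CO3 = 0.5983 / 1.017 × 100 = 58.83 %

58.83 %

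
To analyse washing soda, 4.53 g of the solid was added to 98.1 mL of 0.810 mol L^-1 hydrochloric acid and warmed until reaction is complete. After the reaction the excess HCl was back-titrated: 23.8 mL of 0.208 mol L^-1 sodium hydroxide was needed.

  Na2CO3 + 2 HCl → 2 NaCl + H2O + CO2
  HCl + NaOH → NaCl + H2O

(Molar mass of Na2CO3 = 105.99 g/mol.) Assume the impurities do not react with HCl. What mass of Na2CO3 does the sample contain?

n(HCl) added = 0.0981 × 0.810 = 0.0795 mol
n(NaOH) used in back-titration = 0.0238 × 0.208 = 4.95 × 10^-3 mol
n(HCl) left over = 4.95 × 10^-3 mol (1:1 ratio)
n(HCl) consumed by analyte = 0.0795 − 4.95 × 10^-3 = 0.0745 mol
From the 1:2 ratio, n(Na2CO3) = 1/2 × 0.0745 = 0.0373 mol
mass of Na2CO3 = 0.0373 × 105.99 = 3.95 g

3.95 g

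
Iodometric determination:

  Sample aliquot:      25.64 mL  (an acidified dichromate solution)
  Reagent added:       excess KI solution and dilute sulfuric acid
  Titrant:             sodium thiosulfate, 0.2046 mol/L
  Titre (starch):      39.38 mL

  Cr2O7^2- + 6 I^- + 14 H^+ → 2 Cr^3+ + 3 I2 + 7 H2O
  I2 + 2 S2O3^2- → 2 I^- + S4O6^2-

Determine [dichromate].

0.05237 mol/L

n(S2O3^2-) = 0.03938 × 0.2046 = 8.057 × 10^-3 mol
n(I2) = n(S2O3^2-)/2 = 4.029 × 10^-3 mol
From the 1:3 ratio, n(Cr2O7^2-) in the aliquot = 1/3 × 4.029 × 10^-3 = 1.343 × 10^-3 mol
[Cr2O7^2-] = 1.343 × 10^-3 / 0.02564 = 0.05237 mol/L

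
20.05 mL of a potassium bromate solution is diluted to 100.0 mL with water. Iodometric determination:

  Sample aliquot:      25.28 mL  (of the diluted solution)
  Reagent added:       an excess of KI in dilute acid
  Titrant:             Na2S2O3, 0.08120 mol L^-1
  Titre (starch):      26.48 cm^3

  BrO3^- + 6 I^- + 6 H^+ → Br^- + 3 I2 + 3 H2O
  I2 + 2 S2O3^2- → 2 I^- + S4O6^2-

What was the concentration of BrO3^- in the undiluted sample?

n(S2O3^2-) = 0.02648 × 0.08120 = 2.150 × 10^-3 mol
n(I2) = n(S2O3^2-)/2 = 1.075 × 10^-3 mol
From the 1:3 ratio, n(BrO3^-) in the aliquot = 1/3 × 1.075 × 10^-3 = 3.584 × 10^-4 mol
[BrO3^-]_dilute = 3.584 × 10^-4 / 0.02528 = 0.01418 mol/L
[BrO3^-]_original = 0.01418 × 100.0/20.05 = 0.07070 mol/L

0.07070 mol/L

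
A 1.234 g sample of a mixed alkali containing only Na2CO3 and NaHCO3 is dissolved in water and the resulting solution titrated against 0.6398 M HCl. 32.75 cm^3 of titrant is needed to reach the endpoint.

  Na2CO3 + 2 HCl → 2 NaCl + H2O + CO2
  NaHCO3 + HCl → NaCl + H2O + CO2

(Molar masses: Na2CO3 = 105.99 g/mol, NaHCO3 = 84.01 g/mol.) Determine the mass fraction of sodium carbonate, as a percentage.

72.88 %

n(HCl) = 0.03275 × 0.6398 = 0.02095 mol
Let x = n(Na2CO3), y = n(NaHCO3).
Titrant: 2x + 1y = 0.02095;  mass: 105.99x + 84.01y = 1.234
Solving, x = 8.485 × 10^-3 mol, y = 3.984 × 10^-3 mol
mass of Na2CO3 = 8.485 × 10^-3 × 105.99 = 0.8993 g
% Na2CO3 = 0.8993 / 1.234 × 100 = 72.88 %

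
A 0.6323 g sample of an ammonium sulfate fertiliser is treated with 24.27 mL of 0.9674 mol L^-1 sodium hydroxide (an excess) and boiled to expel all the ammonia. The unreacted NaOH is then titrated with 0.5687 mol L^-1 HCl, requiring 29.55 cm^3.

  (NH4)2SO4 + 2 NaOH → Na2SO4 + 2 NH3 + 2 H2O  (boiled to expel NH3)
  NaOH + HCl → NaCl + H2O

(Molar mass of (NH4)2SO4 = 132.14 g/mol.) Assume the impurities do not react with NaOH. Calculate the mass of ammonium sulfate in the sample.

0.4409 g

n(NaOH) added = 0.02427 × 0.9674 = 0.02348 mol
n(HCl) used in back-titration = 0.02955 × 0.5687 = 0.01681 mol
n(NaOH) left over = 0.01681 mol (1:1 ratio)
n(NaOH) consumed by analyte = 0.02348 − 0.01681 = 6.674 × 10^-3 mol
From the 1:2 ratio, n((NH4)2SO4) = 1/2 × 6.674 × 10^-3 = 3.337 × 10^-3 mol
mass of (NH4)2SO4 = 3.337 × 10^-3 × 132.14 = 0.4409 g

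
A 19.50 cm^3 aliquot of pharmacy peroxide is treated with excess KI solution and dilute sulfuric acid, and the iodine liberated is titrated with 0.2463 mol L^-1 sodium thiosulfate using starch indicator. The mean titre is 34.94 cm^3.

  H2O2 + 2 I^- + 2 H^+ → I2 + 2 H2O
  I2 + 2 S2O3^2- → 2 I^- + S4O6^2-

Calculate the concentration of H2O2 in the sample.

n(S2O3^2-) = 0.03494 × 0.2463 = 8.606 × 10^-3 mol
n(I2) = n(S2O3^2-)/2 = 4.303 × 10^-3 mol
n(H2O2) in the aliquot = 4.303 × 10^-3 mol (1:1 ratio)
[H2O2] = 4.303 × 10^-3 / 0.01950 = 0.2207 mol/L

0.2207 mol/L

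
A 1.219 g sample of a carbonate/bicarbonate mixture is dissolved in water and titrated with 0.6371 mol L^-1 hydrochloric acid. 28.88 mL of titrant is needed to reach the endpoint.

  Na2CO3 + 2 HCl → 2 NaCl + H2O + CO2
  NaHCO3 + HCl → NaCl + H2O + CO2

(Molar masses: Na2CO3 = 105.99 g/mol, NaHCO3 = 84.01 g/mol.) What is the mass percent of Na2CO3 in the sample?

n(HCl) = 0.02888 × 0.6371 = 0.01840 mol
Let x = n(Na2CO3), y = n(NaHCO3).
Titrant: 2x + 1y = 0.01840;  mass: 105.99x + 84.01y = 1.219
Solving, x = 5.267 × 10^-3 mol, y = 7.865 × 10^-3 mol
mass of Na2CO3 = 5.267 × 10^-3 × 105.99 = 0.5583 g
% Na2CO3 = 0.5583 / 1.219 × 100 = 45.80 %

45.80 %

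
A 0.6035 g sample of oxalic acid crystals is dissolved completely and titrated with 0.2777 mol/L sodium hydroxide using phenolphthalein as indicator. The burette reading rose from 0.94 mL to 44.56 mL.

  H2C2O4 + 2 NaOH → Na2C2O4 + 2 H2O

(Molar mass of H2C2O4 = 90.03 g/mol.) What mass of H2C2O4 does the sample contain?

n(NaOH) = 0.04362 L × 0.2777 mol/L = 0.01211 mol
From the 1:2 ratio, n(H2C2O4) = 1/2 × 0.01211 = 6.057 × 10^-3 mol
mass of H2C2O4 = 6.057 × 10^-3 × 90.03 g/mol = 0.5453 g

0.5453 g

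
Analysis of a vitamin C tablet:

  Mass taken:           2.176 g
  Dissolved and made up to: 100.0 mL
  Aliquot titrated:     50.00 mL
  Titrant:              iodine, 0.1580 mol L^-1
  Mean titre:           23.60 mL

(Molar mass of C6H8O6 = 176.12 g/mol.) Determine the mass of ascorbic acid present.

C6H8O6 + I2 → C6H6O6 + 2 HI
n(I2) per titration = 0.02360 × 0.1580 = 3.729 × 10^-3 mol
n(C6H8O6) in each aliquot = 3.729 × 10^-3 mol (1:1 ratio)
n(C6H8O6) in the whole flask = 3.729 × 10^-3 × 100.0/50.00 = 7.458 × 10^-3 mol
mass of C6H8O6 = 7.458 × 10^-3 × 176.12 = 1.313 g

1.313 g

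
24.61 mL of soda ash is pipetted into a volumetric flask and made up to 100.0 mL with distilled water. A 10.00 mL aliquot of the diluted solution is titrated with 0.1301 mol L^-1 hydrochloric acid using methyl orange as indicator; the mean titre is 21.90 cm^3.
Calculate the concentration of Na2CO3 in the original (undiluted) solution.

Na2CO3 + 2 HCl → 2 NaCl + H2O + CO2
n(HCl) = 0.02190 × 0.1301 = 2.849 × 10^-3 mol
From the 1:2 ratio, n(Na2CO3) in the aliquot = 1/2 × 2.849 × 10^-3 = 1.425 × 10^-3 mol
[Na2CO3]_dilute = 1.425 × 10^-3 / 0.01000 = 0.1425 mol/L
Dilution factor = 100.0 / 24.61 = 4.063
[Na2CO3]_stock = 0.1425 × 4.063 = 0.5789 mol/L

0.5789 mol/L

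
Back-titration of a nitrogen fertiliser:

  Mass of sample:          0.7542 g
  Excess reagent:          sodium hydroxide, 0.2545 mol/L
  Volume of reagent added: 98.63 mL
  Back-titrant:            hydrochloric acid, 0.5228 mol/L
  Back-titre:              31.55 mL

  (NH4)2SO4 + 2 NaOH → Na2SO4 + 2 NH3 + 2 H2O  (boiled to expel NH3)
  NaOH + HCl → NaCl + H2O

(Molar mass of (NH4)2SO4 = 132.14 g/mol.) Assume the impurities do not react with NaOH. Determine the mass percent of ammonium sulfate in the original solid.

75.40 %

n(NaOH) added = 0.09863 × 0.2545 = 0.02510 mol
n(HCl) used in back-titration = 0.03155 × 0.5228 = 0.01649 mol
n(NaOH) left over = 0.01649 mol (1:1 ratio)
n(NaOH) consumed by analyte = 0.02510 − 0.01649 = 8.607 × 10^-3 mol
From the 1:2 ratio, n((NH4)2SO4) = 1/2 × 8.607 × 10^-3 = 4.303 × 10^-3 mol
mass of (NH4)2SO4 = 4.303 × 10^-3 × 132.14 = 0.5687 g
% (NH4)2SO4 = 0.5687 / 0.7542 × 100 = 75.40 %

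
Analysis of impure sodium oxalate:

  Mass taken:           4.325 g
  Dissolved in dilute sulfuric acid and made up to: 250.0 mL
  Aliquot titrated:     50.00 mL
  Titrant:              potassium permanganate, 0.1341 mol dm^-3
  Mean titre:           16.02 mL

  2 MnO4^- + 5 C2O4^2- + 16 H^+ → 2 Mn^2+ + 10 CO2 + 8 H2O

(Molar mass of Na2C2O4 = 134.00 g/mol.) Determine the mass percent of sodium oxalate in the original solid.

n(KMnO4) per titration = 0.01602 × 0.1341 = 2.148 × 10^-3 mol
From the 5:2 ratio, n(Na2C2O4) in each aliquot = 5/2 × 2.148 × 10^-3 = 5.371 × 10^-3 mol
n(Na2C2O4) in the whole flask = 5.371 × 10^-3 × 250.0/50.00 = 0.02685 mol
mass of Na2C2O4 = 0.02685 × 134.00 = 3.598 g
% Na2C2O4 = 3.598 / 4.325 × 100 = 83.20 %

83.20 %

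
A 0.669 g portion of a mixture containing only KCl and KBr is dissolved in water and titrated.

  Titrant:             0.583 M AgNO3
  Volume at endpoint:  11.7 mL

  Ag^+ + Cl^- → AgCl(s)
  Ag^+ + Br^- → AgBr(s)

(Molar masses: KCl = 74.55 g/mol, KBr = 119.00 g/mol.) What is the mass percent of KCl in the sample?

35.8 %

n(AgNO3) = 0.0117 × 0.583 = 6.82 × 10^-3 mol
Let x = n(KCl), y = n(KBr).
Titrant: 1x + 1y = 6.82 × 10^-3;  mass: 74.55x + 119.00y = 0.669
Solving, x = 3.21 × 10^-3 mol, y = 3.61 × 10^-3 mol
mass of KCl = 3.21 × 10^-3 × 74.55 = 0.239 g
% KCl = 0.239 / 0.669 × 100 = 35.8 %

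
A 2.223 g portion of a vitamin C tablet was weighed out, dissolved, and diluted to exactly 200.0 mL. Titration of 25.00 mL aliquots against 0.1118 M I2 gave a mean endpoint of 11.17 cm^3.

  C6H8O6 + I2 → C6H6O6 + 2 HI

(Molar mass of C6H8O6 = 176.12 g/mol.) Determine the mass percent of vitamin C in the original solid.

n(I2) per titration = 0.01117 × 0.1118 = 1.249 × 10^-3 mol
n(C6H8O6) in each aliquot = 1.249 × 10^-3 mol (1:1 ratio)
n(C6H8O6) in the whole flask = 1.249 × 10^-3 × 200.0/25.00 = 9.990 × 10^-3 mol
mass of C6H8O6 = 9.990 × 10^-3 × 176.12 = 1.760 g
% C6H8O6 = 1.760 / 2.223 × 100 = 79.15 %

79.15 %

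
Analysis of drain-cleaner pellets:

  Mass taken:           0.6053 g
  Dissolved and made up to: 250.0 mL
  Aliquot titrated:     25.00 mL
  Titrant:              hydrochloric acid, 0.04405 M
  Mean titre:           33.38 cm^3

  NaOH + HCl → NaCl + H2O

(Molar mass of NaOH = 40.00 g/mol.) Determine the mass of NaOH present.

n(HCl) per titration = 0.03338 × 0.04405 = 1.470 × 10^-3 mol
n(NaOH) in each aliquot = 1.470 × 10^-3 mol (1:1 ratio)
n(NaOH) in the whole flask = 1.470 × 10^-3 × 250.0/25.00 = 0.01470 mol
mass of NaOH = 0.01470 × 40.00 = 0.5882 g

0.5882 g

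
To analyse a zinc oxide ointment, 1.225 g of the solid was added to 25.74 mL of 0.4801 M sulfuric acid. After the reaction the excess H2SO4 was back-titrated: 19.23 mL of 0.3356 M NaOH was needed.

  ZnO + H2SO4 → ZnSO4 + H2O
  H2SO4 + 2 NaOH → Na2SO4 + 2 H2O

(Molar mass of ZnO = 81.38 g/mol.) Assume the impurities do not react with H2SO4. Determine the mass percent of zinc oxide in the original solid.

60.66 %

n(H2SO4) added = 0.02574 × 0.4801 = 0.01236 mol
n(NaOH) used in back-titration = 0.01923 × 0.3356 = 6.454 × 10^-3 mol
From the 1:2 ratio, n(H2SO4) left over = 1/2 × 6.454 × 10^-3 = 3.227 × 10^-3 mol
n(H2SO4) consumed by analyte = 0.01236 − 3.227 × 10^-3 = 9.131 × 10^-3 mol
n(ZnO) = 9.131 × 10^-3 mol (1:1 ratio)
mass of ZnO = 9.131 × 10^-3 × 81.38 = 0.7431 g
% ZnO = 0.7431 / 1.225 × 100 = 60.66 %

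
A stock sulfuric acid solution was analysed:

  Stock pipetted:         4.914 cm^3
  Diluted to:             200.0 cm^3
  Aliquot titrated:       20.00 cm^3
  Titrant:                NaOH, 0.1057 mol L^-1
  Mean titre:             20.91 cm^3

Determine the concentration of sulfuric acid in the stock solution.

2.249 mol/L

H2SO4 + 2 NaOH → Na2SO4 + 2 H2O
n(NaOH) = 0.02091 × 0.1057 = 2.210 × 10^-3 mol
From the 1:2 ratio, n(H2SO4) in the aliquot = 1/2 × 2.210 × 10^-3 = 1.105 × 10^-3 mol
[H2SO4]_dilute = 1.105 × 10^-3 / 0.02000 = 0.05525 mol/L
Dilution factor = 200.0 / 4.914 = 40.70
[H2SO4]_stock = 0.05525 × 40.70 = 2.249 mol/L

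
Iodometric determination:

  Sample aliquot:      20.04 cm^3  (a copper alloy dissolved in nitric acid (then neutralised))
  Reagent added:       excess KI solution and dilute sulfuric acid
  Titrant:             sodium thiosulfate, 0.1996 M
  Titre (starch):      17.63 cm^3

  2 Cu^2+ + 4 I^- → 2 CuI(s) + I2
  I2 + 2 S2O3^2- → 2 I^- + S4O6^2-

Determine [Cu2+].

0.1756 M

n(S2O3^2-) = 0.01763 × 0.1996 = 3.519 × 10^-3 mol
n(I2) = n(S2O3^2-)/2 = 1.759 × 10^-3 mol
From the 2:1 ratio, n(Cu2+) in the aliquot = 2/1 × 1.759 × 10^-3 = 3.519 × 10^-3 mol
[Cu2+] = 3.519 × 10^-3 / 0.02004 = 0.1756 mol/L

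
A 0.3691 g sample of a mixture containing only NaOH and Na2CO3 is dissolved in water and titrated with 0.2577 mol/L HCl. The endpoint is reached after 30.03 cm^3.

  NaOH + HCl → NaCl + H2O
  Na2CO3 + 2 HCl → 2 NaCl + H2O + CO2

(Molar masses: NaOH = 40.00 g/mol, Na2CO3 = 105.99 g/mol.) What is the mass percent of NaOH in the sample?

n(HCl) = 0.03003 × 0.2577 = 7.739 × 10^-3 mol
Let x = n(NaOH), y = n(Na2CO3).
Titrant: 1x + 2y = 7.739 × 10^-3;  mass: 40.00x + 105.99y = 0.3691
Solving, x = 3.156 × 10^-3 mol, y = 2.291 × 10^-3 mol
mass of NaOH = 3.156 × 10^-3 × 40.00 = 0.1262 g
% NaOH = 0.1262 / 0.3691 × 100 = 34.20 %

34.20 %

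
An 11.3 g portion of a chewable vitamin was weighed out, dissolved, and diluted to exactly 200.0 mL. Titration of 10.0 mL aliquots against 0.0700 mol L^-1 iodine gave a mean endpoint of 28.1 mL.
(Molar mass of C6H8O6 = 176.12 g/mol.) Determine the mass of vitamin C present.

C6H8O6 + I2 → C6H6O6 + 2 HI
n(I2) per titration = 0.0281 × 0.0700 = 1.97 × 10^-3 mol
n(C6H8O6) in each aliquot = 1.97 × 10^-3 mol (1:1 ratio)
n(C6H8O6) in the whole flask = 1.97 × 10^-3 × 200.0/10.0 = 0.0393 mol
mass of C6H8O6 = 0.0393 × 176.12 = 6.93 g

6.93 g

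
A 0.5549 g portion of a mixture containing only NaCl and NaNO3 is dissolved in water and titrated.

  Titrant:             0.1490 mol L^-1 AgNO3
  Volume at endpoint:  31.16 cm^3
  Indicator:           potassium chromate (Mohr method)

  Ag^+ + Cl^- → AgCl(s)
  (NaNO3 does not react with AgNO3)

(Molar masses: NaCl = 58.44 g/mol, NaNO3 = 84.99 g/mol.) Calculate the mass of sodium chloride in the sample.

n(AgNO3) = 0.03116 × 0.1490 = 4.643 × 10^-3 mol
Let x = n(NaCl), y = n(NaNO3).
Titrant: 1x = 4.643 × 10^-3;  mass: 58.44x + 84.99y = 0.5549
Solving, x = 4.643 × 10^-3 mol, y = 3.337 × 10^-3 mol
mass of NaCl = 4.643 × 10^-3 × 58.44 = 0.2713 g

0.2713 g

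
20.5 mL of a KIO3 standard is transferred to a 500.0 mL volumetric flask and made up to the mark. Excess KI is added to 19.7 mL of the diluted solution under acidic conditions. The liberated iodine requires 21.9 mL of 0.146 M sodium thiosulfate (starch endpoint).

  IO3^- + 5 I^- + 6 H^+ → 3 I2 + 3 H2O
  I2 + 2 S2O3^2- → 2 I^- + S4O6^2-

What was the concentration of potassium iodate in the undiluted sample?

0.660 M

n(S2O3^2-) = 0.0219 × 0.146 = 3.20 × 10^-3 mol
n(I2) = n(S2O3^2-)/2 = 1.60 × 10^-3 mol
From the 1:3 ratio, n(IO3^-) in the aliquot = 1/3 × 1.60 × 10^-3 = 5.33 × 10^-4 mol
[IO3^-]_dilute = 5.33 × 10^-4 / 0.0197 = 0.0271 mol/L
[IO3^-]_original = 0.0271 × 500.0/20.5 = 0.660 mol/L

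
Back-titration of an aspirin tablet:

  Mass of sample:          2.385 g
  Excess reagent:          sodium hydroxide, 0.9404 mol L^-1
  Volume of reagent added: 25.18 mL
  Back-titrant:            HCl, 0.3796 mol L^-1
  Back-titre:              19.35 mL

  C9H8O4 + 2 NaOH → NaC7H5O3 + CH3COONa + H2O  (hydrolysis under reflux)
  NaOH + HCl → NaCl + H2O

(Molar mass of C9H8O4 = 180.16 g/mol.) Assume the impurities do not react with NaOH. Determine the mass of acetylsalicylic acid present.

1.471 g

n(NaOH) added = 0.02518 × 0.9404 = 0.02368 mol
n(HCl) used in back-titration = 0.01935 × 0.3796 = 7.345 × 10^-3 mol
n(NaOH) left over = 7.345 × 10^-3 mol (1:1 ratio)
n(NaOH) consumed by analyte = 0.02368 − 7.345 × 10^-3 = 0.01633 mol
From the 1:2 ratio, n(C9H8O4) = 1/2 × 0.01633 = 8.167 × 10^-3 mol
mass of C9H8O4 = 8.167 × 10^-3 × 180.16 = 1.471 g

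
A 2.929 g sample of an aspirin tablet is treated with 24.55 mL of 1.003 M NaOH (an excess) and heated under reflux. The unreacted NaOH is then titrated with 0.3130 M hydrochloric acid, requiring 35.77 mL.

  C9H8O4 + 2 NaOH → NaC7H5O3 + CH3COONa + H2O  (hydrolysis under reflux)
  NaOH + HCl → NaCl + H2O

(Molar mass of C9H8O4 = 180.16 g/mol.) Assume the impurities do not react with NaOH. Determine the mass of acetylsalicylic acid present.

1.210 g

n(NaOH) added = 0.02455 × 1.003 = 0.02462 mol
n(HCl) used in back-titration = 0.03577 × 0.3130 = 0.01120 mol
n(NaOH) left over = 0.01120 mol (1:1 ratio)
n(NaOH) consumed by analyte = 0.02462 − 0.01120 = 0.01343 mol
From the 1:2 ratio, n(C9H8O4) = 1/2 × 0.01343 = 6.714 × 10^-3 mol
mass of C9H8O4 = 6.714 × 10^-3 × 180.16 = 1.210 g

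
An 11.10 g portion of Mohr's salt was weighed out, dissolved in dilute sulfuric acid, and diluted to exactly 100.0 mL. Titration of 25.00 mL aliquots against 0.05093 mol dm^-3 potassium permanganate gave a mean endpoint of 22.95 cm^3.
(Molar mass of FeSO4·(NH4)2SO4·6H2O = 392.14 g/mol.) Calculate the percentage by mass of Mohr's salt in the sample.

MnO4^- + 5 Fe^2+ + 8 H^+ → Mn^2+ + 5 Fe^3+ + 4 H2O
n(KMnO4) per titration = 0.02295 × 0.05093 = 1.169 × 10^-3 mol
From the 5:1 ratio, n(FeSO4·(NH4)2SO4·6H2O) in each aliquot = 5/1 × 1.169 × 10^-3 = 5.844 × 10^-3 mol
n(FeSO4·(NH4)2SO4·6H2O) in the whole flask = 5.844 × 10^-3 × 100.0/25.00 = 0.02338 mol
mass of FeSO4·(NH4)2SO4·6H2O = 0.02338 × 392.14 = 9.167 g
% FeSO4·(NH4)2SO4·6H2O = 9.167 / 11.10 × 100 = 82.59 %

82.59 %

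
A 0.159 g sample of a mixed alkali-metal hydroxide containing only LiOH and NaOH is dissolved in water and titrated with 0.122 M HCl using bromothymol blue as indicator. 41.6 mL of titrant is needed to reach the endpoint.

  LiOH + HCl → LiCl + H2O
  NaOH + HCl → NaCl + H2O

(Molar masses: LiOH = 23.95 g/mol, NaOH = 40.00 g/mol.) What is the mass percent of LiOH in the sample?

n(HCl) = 0.0416 × 0.122 = 5.08 × 10^-3 mol
Let x = n(LiOH), y = n(NaOH).
Titrant: 1x + 1y = 5.08 × 10^-3;  mass: 23.95x + 40.00y = 0.159
Solving, x = 2.74 × 10^-3 mol, y = 2.33 × 10^-3 mol
mass of LiOH = 2.74 × 10^-3 × 23.95 = 0.0657 g
% LiOH = 0.0657 / 0.159 × 100 = 41.3 %

41.3 %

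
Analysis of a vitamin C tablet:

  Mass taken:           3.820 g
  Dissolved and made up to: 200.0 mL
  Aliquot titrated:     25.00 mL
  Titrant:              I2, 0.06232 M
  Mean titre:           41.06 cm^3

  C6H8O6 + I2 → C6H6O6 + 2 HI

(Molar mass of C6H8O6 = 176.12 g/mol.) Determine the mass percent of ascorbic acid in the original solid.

94.38 %

n(I2) per titration = 0.04106 × 0.06232 = 2.559 × 10^-3 mol
n(C6H8O6) in each aliquot = 2.559 × 10^-3 mol (1:1 ratio)
n(C6H8O6) in the whole flask = 2.559 × 10^-3 × 200.0/25.00 = 0.02047 mol
mass of C6H8O6 = 0.02047 × 176.12 = 3.605 g
% C6H8O6 = 3.605 / 3.820 × 100 = 94.38 %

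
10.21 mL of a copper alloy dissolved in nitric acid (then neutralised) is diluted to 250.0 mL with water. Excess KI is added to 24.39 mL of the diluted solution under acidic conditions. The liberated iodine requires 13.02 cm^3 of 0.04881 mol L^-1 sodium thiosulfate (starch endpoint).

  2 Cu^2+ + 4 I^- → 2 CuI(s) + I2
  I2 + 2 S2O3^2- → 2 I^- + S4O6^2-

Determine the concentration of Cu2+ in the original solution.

n(S2O3^2-) = 0.01302 × 0.04881 = 6.355 × 10^-4 mol
n(I2) = n(S2O3^2-)/2 = 3.178 × 10^-4 mol
From the 2:1 ratio, n(Cu2+) in the aliquot = 2/1 × 3.178 × 10^-4 = 6.355 × 10^-4 mol
[Cu2+]_dilute = 6.355 × 10^-4 / 0.02439 = 0.02606 mol/L
[Cu2+]_original = 0.02606 × 250.0/10.21 = 0.6380 mol/L

0.6380 mol/L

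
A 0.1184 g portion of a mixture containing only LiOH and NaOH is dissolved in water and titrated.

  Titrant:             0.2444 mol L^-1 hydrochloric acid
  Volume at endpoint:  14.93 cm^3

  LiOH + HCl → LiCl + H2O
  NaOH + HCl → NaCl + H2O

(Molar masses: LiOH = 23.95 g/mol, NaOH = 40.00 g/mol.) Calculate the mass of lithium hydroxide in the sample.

0.04112 g

n(HCl) = 0.01493 × 0.2444 = 3.649 × 10^-3 mol
Let x = n(LiOH), y = n(NaOH).
Titrant: 1x + 1y = 3.649 × 10^-3;  mass: 23.95x + 40.00y = 0.1184
Solving, x = 1.717 × 10^-3 mol, y = 1.932 × 10^-3 mol
mass of LiOH = 1.717 × 10^-3 × 23.95 = 0.04112 g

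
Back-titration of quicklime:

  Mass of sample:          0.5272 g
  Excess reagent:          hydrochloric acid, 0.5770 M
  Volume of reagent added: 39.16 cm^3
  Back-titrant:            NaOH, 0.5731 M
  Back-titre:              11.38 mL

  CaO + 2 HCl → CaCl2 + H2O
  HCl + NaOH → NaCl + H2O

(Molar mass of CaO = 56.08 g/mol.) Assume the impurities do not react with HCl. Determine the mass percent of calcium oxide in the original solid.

85.49 %

n(HCl) added = 0.03916 × 0.5770 = 0.02260 mol
n(NaOH) used in back-titration = 0.01138 × 0.5731 = 6.522 × 10^-3 mol
n(HCl) left over = 6.522 × 10^-3 mol (1:1 ratio)
n(HCl) consumed by analyte = 0.02260 − 6.522 × 10^-3 = 0.01607 mol
From the 1:2 ratio, n(CaO) = 1/2 × 0.01607 = 8.037 × 10^-3 mol
mass of CaO = 8.037 × 10^-3 × 56.08 = 0.4507 g
% CaO = 0.4507 / 0.5272 × 100 = 85.49 %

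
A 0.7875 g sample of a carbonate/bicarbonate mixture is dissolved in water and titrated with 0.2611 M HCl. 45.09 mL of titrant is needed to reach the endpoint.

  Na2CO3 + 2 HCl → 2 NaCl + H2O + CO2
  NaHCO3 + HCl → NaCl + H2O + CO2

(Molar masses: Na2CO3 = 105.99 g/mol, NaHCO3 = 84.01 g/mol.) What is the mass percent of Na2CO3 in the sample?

43.73 %

n(HCl) = 0.04509 × 0.2611 = 0.01177 mol
Let x = n(Na2CO3), y = n(NaHCO3).
Titrant: 2x + 1y = 0.01177;  mass: 105.99x + 84.01y = 0.7875
Solving, x = 3.249 × 10^-3 mol, y = 5.275 × 10^-3 mol
mass of Na2CO3 = 3.249 × 10^-3 × 105.99 = 0.3444 g
% Na2CO3 = 0.3444 / 0.7875 × 100 = 43.73 %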